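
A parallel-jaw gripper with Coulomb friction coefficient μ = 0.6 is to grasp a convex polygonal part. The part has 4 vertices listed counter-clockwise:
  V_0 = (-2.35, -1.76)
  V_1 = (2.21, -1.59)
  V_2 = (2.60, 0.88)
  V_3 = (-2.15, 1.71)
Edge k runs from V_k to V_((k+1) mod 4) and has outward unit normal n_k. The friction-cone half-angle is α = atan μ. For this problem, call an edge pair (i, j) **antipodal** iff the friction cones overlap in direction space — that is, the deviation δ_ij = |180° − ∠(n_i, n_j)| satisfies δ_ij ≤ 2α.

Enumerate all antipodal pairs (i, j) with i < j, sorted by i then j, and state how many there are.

α = atan 0.6 = 30.96°;  2α = 61.93°
n_0 = (+0.0373, -0.9993)
n_1 = (+0.9878, -0.1560)
n_2 = (+0.1721, +0.9851)
n_3 = (-0.9983, +0.0575)
  (0,1): δ = 101.11°  ·
  (0,2): δ = 12.05°  ✓
  (0,3): δ = 84.57°  ·
  (1,2): δ = 90.94°  ·
  (1,3): δ = 5.67°  ✓
  (2,3): δ = 83.39°  ·
antipodal pairs: 2

count = 2; pairs: (0,2), (1,3)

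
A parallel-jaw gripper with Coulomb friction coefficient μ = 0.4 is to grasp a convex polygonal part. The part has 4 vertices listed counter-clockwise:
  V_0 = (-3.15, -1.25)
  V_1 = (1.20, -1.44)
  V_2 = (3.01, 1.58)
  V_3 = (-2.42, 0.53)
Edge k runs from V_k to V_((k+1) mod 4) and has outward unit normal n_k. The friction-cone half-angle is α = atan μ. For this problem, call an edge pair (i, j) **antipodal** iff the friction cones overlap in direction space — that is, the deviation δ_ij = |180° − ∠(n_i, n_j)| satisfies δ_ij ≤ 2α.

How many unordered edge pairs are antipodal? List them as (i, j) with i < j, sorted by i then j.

α = atan 0.4 = 21.80°;  2α = 43.60°
n_0 = (-0.0436, -0.9990)
n_1 = (+0.8577, -0.5141)
n_2 = (-0.1899, +0.9818)
n_3 = (-0.9252, +0.3794)
  (0,1): δ = 118.43°  ·
  (0,2): δ = 13.45°  ✓
  (0,3): δ = 70.20°  ·
  (1,2): δ = 48.12°  ·
  (1,3): δ = 8.64°  ✓
  (2,3): δ = 123.24°  ·
antipodal pairs: 2

count = 2; pairs: (0,2), (1,3)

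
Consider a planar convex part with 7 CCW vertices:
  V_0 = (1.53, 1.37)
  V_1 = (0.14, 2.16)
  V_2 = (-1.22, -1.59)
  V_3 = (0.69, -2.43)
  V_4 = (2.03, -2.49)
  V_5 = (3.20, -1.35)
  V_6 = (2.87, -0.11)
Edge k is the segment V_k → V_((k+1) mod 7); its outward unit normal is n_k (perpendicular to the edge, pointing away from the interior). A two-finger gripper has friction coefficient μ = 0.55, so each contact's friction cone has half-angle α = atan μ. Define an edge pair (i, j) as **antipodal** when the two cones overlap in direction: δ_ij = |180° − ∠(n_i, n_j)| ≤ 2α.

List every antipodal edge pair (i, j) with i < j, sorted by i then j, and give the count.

α = atan 0.55 = 28.81°;  2α = 57.62°
n_0 = (+0.4941, +0.8694)
n_1 = (-0.9401, +0.3409)
n_2 = (-0.4026, -0.9154)
n_3 = (-0.0447, -0.9990)
n_4 = (+0.6979, -0.7162)
n_5 = (+0.9664, +0.2572)
n_6 = (+0.7413, +0.6712)
  (0,1): δ = 80.32°  ·
  (0,2): δ = 5.87°  ✓
  (0,3): δ = 27.05°  ✓
  (0,4): δ = 73.87°  ·
  (0,5): δ = 134.51°  ·
  (0,6): δ = 161.77°  ·
  (1,2): δ = 93.81°  ·
  (1,3): δ = 72.63°  ·
  (1,4): δ = 25.81°  ✓
  (1,5): δ = 34.84°  ✓
  (1,6): δ = 62.09°  ·
  (2,3): δ = 158.82°  ·
  (2,4): δ = 112.00°  ·
  (2,5): δ = 51.36°  ✓
  (2,6): δ = 24.10°  ✓
  (3,4): δ = 133.18°  ·
  (3,5): δ = 72.53°  ·
  (3,6): δ = 45.28°  ✓
  (4,5): δ = 119.35°  ·
  (4,6): δ = 92.10°  ·
  (5,6): δ = 152.74°  ·
antipodal pairs: 7

count = 7; pairs: (0,2), (0,3), (1,4), (1,5), (2,5), (2,6), (3,6)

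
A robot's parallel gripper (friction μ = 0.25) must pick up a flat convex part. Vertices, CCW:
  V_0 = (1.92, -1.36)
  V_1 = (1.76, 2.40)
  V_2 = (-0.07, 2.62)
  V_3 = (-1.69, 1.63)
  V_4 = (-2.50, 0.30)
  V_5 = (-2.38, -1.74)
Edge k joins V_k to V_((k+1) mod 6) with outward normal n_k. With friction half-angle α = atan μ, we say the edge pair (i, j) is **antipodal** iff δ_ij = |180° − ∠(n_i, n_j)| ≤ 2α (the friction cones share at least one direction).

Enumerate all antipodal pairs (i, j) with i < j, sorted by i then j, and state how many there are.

count = 3; pairs: (0,4), (1,5), (2,5)

α = atan 0.25 = 14.04°;  2α = 28.07°
n_0 = (+0.9991, +0.0425)
n_1 = (+0.1194, +0.9929)
n_2 = (-0.5215, +0.8533)
n_3 = (-0.8541, +0.5202)
n_4 = (-0.9983, -0.0587)
n_5 = (+0.0880, -0.9961)
  (0,1): δ = 99.29°  ·
  (0,2): δ = 61.01°  ·
  (0,3): δ = 33.78°  ·
  (0,4): δ = 0.93°  ✓
  (0,5): δ = 92.61°  ·
  (1,2): δ = 141.72°  ·
  (1,3): δ = 114.49°  ·
  (1,4): δ = 79.78°  ·
  (1,5): δ = 11.91°  ✓
  (2,3): δ = 152.77°  ·
  (2,4): δ = 118.06°  ·
  (2,5): δ = 26.38°  ✓
  (3,4): δ = 145.29°  ·
  (3,5): δ = 53.61°  ·
  (4,5): δ = 88.32°  ·
antipodal pairs: 3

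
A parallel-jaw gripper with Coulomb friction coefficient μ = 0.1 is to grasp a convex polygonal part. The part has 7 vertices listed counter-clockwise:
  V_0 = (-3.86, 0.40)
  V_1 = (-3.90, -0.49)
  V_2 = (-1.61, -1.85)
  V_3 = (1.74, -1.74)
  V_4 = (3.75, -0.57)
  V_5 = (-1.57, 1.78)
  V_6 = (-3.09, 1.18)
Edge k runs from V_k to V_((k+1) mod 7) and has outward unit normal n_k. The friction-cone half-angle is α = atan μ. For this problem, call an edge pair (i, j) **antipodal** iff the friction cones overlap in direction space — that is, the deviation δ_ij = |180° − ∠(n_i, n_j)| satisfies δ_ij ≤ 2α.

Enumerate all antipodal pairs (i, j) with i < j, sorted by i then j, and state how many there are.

count = 2; pairs: (1,4), (3,5)

α = atan 0.1 = 5.71°;  2α = 11.42°
n_0 = (-0.9990, +0.0449)
n_1 = (-0.5106, -0.8598)
n_2 = (+0.0328, -0.9995)
n_3 = (+0.5031, -0.8642)
n_4 = (+0.4041, +0.9147)
n_5 = (-0.3672, +0.9302)
n_6 = (-0.7117, +0.7025)
  (0,1): δ = 118.13°  ·
  (0,2): δ = 85.55°  ·
  (0,3): δ = 57.22°  ·
  (0,4): δ = 68.74°  ·
  (0,5): δ = 114.11°  ·
  (0,6): δ = 137.94°  ·
  (1,2): δ = 147.41°  ·
  (1,3): δ = 119.09°  ·
  (1,4): δ = 6.87°  ✓
  (1,5): δ = 52.25°  ·
  (1,6): δ = 76.08°  ·
  (2,3): δ = 151.68°  ·
  (2,4): δ = 25.71°  ·
  (2,5): δ = 19.66°  ·
  (2,6): δ = 43.49°  ·
  (3,4): δ = 54.04°  ·
  (3,5): δ = 8.66°  ✓
  (3,6): δ = 15.17°  ·
  (4,5): δ = 134.63°  ·
  (4,6): δ = 110.80°  ·
  (5,6): δ = 156.17°  ·
antipodal pairs: 2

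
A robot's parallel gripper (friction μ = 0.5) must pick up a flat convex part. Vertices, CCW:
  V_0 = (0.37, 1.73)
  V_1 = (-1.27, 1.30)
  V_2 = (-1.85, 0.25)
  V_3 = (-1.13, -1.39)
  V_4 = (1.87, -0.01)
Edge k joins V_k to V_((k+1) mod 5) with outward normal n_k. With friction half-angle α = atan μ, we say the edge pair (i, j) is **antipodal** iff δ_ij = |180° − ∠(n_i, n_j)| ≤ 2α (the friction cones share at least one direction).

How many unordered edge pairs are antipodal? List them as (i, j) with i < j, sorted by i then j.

α = atan 0.5 = 26.57°;  2α = 53.13°
n_0 = (-0.2536, +0.9673)
n_1 = (-0.8753, +0.4835)
n_2 = (-0.9156, -0.4020)
n_3 = (+0.4179, -0.9085)
n_4 = (+0.7574, +0.6529)
  (0,1): δ = 133.61°  ·
  (0,2): δ = 80.99°  ·
  (0,3): δ = 10.01°  ✓
  (0,4): δ = 116.07°  ·
  (1,2): δ = 127.38°  ·
  (1,3): δ = 36.38°  ✓
  (1,4): δ = 69.68°  ·
  (2,3): δ = 89.00°  ·
  (2,4): δ = 17.06°  ✓
  (3,4): δ = 73.94°  ·
antipodal pairs: 3

count = 3; pairs: (0,3), (1,3), (2,4)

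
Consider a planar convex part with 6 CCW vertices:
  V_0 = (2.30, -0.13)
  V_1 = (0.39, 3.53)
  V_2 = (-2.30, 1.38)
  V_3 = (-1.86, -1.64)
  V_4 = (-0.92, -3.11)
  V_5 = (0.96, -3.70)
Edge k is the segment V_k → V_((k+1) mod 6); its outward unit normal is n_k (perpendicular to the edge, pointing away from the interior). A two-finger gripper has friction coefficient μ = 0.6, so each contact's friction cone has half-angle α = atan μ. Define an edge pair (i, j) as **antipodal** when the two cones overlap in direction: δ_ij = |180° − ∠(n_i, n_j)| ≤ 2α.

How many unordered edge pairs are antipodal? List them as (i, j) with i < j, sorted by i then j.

α = atan 0.6 = 30.96°;  2α = 61.93°
n_0 = (+0.8865, +0.4626)
n_1 = (-0.6243, +0.7812)
n_2 = (-0.9896, -0.1442)
n_3 = (-0.8425, -0.5387)
n_4 = (-0.2994, -0.9541)
n_5 = (+0.9362, -0.3514)
  (0,1): δ = 78.92°  ·
  (0,2): δ = 19.27°  ✓
  (0,3): δ = 5.04°  ✓
  (0,4): δ = 45.02°  ✓
  (0,5): δ = 131.87°  ·
  (1,2): δ = 120.34°  ·
  (1,3): δ = 96.04°  ·
  (1,4): δ = 56.06°  ✓
  (1,5): δ = 30.79°  ✓
  (2,3): δ = 155.69°  ·
  (2,4): δ = 115.71°  ·
  (2,5): δ = 28.86°  ✓
  (3,4): δ = 140.02°  ·
  (3,5): δ = 53.17°  ✓
  (4,5): δ = 93.15°  ·
antipodal pairs: 7

count = 7; pairs: (0,2), (0,3), (0,4), (1,4), (1,5), (2,5), (3,5)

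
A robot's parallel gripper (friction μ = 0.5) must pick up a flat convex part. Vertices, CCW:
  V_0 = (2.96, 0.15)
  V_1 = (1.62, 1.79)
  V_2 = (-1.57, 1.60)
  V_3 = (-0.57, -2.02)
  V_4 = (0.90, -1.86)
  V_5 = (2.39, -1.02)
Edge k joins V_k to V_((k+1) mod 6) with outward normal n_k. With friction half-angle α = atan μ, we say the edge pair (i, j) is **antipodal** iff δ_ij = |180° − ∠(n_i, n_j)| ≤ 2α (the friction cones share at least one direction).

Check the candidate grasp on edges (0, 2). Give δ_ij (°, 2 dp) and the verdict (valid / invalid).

α = atan 0.5 = 26.57°;  2α = 53.13°
edge 0: e_0 = (-1.34, +1.64);  n_0 = (+0.7744, +0.6327)
edge 2: e_2 = (+1.00, -3.62);  n_2 = (-0.9639, -0.2663)
∠(n_0, n_2) = 156.19°
δ = |180° − 156.19°| = 23.81°
23.81° ≤ 2α = 53.13°  →  valid

δ = 23.81°, valid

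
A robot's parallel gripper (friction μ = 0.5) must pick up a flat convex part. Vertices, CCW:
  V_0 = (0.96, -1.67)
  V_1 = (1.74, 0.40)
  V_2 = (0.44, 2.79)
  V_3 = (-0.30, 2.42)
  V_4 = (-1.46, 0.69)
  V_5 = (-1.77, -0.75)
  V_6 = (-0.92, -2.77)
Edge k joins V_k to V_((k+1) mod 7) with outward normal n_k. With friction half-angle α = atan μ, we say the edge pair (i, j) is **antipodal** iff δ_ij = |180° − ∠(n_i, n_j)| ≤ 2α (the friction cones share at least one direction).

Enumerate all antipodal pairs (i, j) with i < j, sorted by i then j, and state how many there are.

count = 9; pairs: (0,2), (0,3), (0,4), (0,5), (1,4), (1,5), (2,6), (3,6), (4,6)

α = atan 0.5 = 26.57°;  2α = 53.13°
n_0 = (+0.9358, -0.3526)
n_1 = (+0.8785, +0.4778)
n_2 = (-0.4472, +0.8944)
n_3 = (-0.8306, +0.5569)
n_4 = (-0.9776, +0.2105)
n_5 = (-0.9217, -0.3879)
n_6 = (+0.5050, -0.8631)
  (0,1): δ = 130.81°  ·
  (0,2): δ = 42.79°  ✓
  (0,3): δ = 13.20°  ✓
  (0,4): δ = 8.50°  ✓
  (0,5): δ = 43.47°  ✓
  (0,6): δ = 140.98°  ·
  (1,2): δ = 91.98°  ·
  (1,3): δ = 62.39°  ·
  (1,4): δ = 40.69°  ✓
  (1,5): δ = 5.72°  ✓
  (1,6): δ = 91.79°  ·
  (2,3): δ = 150.41°  ·
  (2,4): δ = 128.71°  ·
  (2,5): δ = 93.74°  ·
  (2,6): δ = 3.77°  ✓
  (3,4): δ = 158.31°  ·
  (3,5): δ = 123.34°  ·
  (3,6): δ = 25.83°  ✓
  (4,5): δ = 145.03°  ·
  (4,6): δ = 47.52°  ✓
  (5,6): δ = 82.49°  ·
antipodal pairs: 9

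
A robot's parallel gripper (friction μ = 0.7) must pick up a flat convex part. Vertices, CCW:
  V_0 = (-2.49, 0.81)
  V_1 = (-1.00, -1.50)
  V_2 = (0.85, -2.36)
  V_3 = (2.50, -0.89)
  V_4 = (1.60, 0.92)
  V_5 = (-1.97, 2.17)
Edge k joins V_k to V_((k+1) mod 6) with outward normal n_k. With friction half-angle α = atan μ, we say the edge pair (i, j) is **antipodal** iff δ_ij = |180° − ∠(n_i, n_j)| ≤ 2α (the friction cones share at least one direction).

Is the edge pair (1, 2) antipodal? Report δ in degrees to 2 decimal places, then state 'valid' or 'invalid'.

δ = 113.37°, invalid

α = atan 0.7 = 34.99°;  2α = 69.98°
edge 1: e_1 = (+1.85, -0.86);  n_1 = (-0.4215, -0.9068)
edge 2: e_2 = (+1.65, +1.47);  n_2 = (+0.6652, -0.7467)
∠(n_1, n_2) = 66.63°
δ = |180° − 66.63°| = 113.37°
113.37° > 2α = 69.98°  →  invalid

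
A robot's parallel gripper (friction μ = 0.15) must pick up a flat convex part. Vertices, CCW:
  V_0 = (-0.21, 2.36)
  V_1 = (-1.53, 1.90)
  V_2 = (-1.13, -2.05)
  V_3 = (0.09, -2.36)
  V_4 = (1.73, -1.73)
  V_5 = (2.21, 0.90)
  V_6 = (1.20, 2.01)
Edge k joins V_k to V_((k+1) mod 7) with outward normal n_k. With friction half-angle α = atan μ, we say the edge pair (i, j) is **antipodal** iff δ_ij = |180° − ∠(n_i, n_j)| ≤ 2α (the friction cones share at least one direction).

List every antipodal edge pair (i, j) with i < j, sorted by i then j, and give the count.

count = 3; pairs: (0,3), (1,4), (2,6)

α = atan 0.15 = 8.53°;  2α = 17.06°
n_0 = (-0.3291, +0.9443)
n_1 = (-0.9949, -0.1008)
n_2 = (-0.2463, -0.9692)
n_3 = (+0.3586, -0.9335)
n_4 = (+0.9837, -0.1795)
n_5 = (+0.7396, +0.6730)
n_6 = (+0.2409, +0.9705)
  (0,1): δ = 103.43°  ·
  (0,2): δ = 33.47°  ·
  (0,3): δ = 1.80°  ✓
  (0,4): δ = 60.44°  ·
  (0,5): δ = 113.09°  ·
  (0,6): δ = 146.85°  ·
  (1,2): δ = 110.04°  ·
  (1,3): δ = 74.77°  ·
  (1,4): δ = 16.13°  ✓
  (1,5): δ = 36.52°  ·
  (1,6): δ = 70.28°  ·
  (2,3): δ = 144.73°  ·
  (2,4): δ = 86.09°  ·
  (2,5): δ = 33.44°  ·
  (2,6): δ = 0.32°  ✓
  (3,4): δ = 121.36°  ·
  (3,5): δ = 68.71°  ·
  (3,6): δ = 34.95°  ·
  (4,5): δ = 127.36°  ·
  (4,6): δ = 93.60°  ·
  (5,6): δ = 146.24°  ·
antipodal pairs: 3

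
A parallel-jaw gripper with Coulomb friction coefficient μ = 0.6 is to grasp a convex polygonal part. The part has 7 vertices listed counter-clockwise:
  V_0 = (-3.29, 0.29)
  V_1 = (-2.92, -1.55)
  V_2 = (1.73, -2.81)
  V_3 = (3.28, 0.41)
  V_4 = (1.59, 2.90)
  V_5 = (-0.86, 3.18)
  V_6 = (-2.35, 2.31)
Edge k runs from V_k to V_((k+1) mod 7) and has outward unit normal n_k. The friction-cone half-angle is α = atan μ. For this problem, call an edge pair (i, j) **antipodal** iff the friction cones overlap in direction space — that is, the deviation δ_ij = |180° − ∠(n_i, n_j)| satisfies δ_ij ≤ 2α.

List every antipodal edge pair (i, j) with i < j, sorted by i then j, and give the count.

count = 8; pairs: (0,2), (0,3), (1,3), (1,4), (1,5), (2,5), (2,6), (3,6)

α = atan 0.6 = 30.96°;  2α = 61.93°
n_0 = (-0.9804, -0.1971)
n_1 = (-0.2615, -0.9652)
n_2 = (+0.9010, -0.4337)
n_3 = (+0.8274, +0.5616)
n_4 = (+0.1135, +0.9935)
n_5 = (-0.5042, +0.8636)
n_6 = (-0.9066, +0.4219)
  (0,1): δ = 116.53°  ·
  (0,2): δ = 37.07°  ✓
  (0,3): δ = 22.80°  ✓
  (0,4): δ = 72.11°  ·
  (0,5): δ = 108.91°  ·
  (0,6): δ = 143.68°  ·
  (1,2): δ = 100.54°  ·
  (1,3): δ = 40.67°  ✓
  (1,4): δ = 8.64°  ✓
  (1,5): δ = 45.44°  ✓
  (1,6): δ = 80.21°  ·
  (2,3): δ = 120.13°  ·
  (2,4): δ = 70.82°  ·
  (2,5): δ = 34.02°  ✓
  (2,6): δ = 0.75°  ✓
  (3,4): δ = 130.69°  ·
  (3,5): δ = 93.88°  ·
  (3,6): δ = 59.12°  ✓
  (4,5): δ = 143.20°  ·
  (4,6): δ = 108.43°  ·
  (5,6): δ = 145.24°  ·
antipodal pairs: 8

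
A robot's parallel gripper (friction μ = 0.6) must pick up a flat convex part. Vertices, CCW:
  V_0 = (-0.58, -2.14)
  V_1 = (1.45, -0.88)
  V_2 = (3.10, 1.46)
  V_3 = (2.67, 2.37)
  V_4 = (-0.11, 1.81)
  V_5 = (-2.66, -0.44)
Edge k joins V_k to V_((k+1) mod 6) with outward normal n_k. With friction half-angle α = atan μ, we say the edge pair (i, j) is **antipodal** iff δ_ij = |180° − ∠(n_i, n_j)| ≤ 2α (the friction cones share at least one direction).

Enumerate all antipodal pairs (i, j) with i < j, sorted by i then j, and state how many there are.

α = atan 0.6 = 30.96°;  2α = 61.93°
n_0 = (+0.5274, -0.8496)
n_1 = (+0.8173, -0.5763)
n_2 = (+0.9041, +0.4272)
n_3 = (-0.1975, +0.9803)
n_4 = (-0.6616, +0.7498)
n_5 = (-0.6328, -0.7743)
  (0,1): δ = 157.02°  ·
  (0,2): δ = 96.54°  ·
  (0,3): δ = 20.44°  ✓
  (0,4): δ = 9.60°  ✓
  (0,5): δ = 108.91°  ·
  (1,2): δ = 119.52°  ·
  (1,3): δ = 43.42°  ✓
  (1,4): δ = 13.39°  ✓
  (1,5): δ = 85.93°  ·
  (2,3): δ = 103.90°  ·
  (2,4): δ = 73.87°  ·
  (2,5): δ = 25.45°  ✓
  (3,4): δ = 149.97°  ·
  (3,5): δ = 50.65°  ✓
  (4,5): δ = 80.68°  ·
antipodal pairs: 6

count = 6; pairs: (0,3), (0,4), (1,3), (1,4), (2,5), (3,5)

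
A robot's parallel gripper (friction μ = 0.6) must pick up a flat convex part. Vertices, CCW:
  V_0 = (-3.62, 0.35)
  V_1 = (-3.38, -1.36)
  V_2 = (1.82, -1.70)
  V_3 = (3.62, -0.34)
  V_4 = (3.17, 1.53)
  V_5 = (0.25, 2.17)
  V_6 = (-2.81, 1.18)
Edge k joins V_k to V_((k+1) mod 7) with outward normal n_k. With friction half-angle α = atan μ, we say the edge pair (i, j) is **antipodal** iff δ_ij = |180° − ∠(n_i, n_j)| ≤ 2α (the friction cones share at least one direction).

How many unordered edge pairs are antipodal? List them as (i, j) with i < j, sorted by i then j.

count = 9; pairs: (0,2), (0,3), (1,4), (1,5), (1,6), (2,4), (2,5), (2,6), (3,6)

α = atan 0.6 = 30.96°;  2α = 61.93°
n_0 = (-0.9903, -0.1390)
n_1 = (-0.0652, -0.9979)
n_2 = (+0.6028, -0.7979)
n_3 = (+0.9722, +0.2340)
n_4 = (+0.2141, +0.9768)
n_5 = (-0.3078, +0.9514)
n_6 = (-0.7157, +0.6984)
  (0,1): δ = 101.73°  ·
  (0,2): δ = 60.92°  ✓
  (0,3): δ = 5.54°  ✓
  (0,4): δ = 69.65°  ·
  (0,5): δ = 99.94°  ·
  (0,6): δ = 127.71°  ·
  (1,2): δ = 139.19°  ·
  (1,3): δ = 72.73°  ·
  (1,4): δ = 8.62°  ✓
  (1,5): δ = 21.67°  ✓
  (1,6): δ = 49.44°  ✓
  (2,3): δ = 113.54°  ·
  (2,4): δ = 49.44°  ✓
  (2,5): δ = 19.15°  ✓
  (2,6): δ = 8.63°  ✓
  (3,4): δ = 115.89°  ·
  (3,5): δ = 85.60°  ·
  (3,6): δ = 57.83°  ✓
  (4,5): δ = 149.71°  ·
  (4,6): δ = 121.94°  ·
  (5,6): δ = 152.23°  ·
antipodal pairs: 9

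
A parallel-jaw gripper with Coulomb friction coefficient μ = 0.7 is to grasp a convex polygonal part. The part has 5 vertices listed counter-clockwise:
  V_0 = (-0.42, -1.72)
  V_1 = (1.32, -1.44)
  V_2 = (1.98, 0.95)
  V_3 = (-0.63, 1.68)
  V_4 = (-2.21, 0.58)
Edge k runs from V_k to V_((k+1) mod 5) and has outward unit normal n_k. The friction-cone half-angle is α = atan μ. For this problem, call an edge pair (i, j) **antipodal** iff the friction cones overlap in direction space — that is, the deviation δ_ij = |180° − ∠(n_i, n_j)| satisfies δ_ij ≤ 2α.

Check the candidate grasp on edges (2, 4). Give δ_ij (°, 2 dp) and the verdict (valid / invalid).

δ = 36.48°, valid

α = atan 0.7 = 34.99°;  2α = 69.98°
edge 2: e_2 = (-2.61, +0.73);  n_2 = (+0.2694, +0.9630)
edge 4: e_4 = (+1.79, -2.30);  n_4 = (-0.7892, -0.6142)
∠(n_2, n_4) = 143.52°
δ = |180° − 143.52°| = 36.48°
36.48° ≤ 2α = 69.98°  →  valid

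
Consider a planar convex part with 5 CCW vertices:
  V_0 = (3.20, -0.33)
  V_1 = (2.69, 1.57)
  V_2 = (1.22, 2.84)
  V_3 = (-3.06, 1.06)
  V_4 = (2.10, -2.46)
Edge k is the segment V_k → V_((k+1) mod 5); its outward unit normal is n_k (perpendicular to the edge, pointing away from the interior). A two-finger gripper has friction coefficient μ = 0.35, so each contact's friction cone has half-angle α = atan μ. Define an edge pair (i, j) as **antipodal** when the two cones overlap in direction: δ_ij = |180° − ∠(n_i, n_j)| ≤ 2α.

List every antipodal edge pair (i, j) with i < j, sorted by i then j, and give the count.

α = atan 0.35 = 19.29°;  2α = 38.58°
n_0 = (+0.9658, +0.2592)
n_1 = (+0.6538, +0.7567)
n_2 = (-0.3840, +0.9233)
n_3 = (-0.5635, -0.8261)
n_4 = (+0.8885, -0.4589)
  (0,1): δ = 145.85°  ·
  (0,2): δ = 82.44°  ·
  (0,3): δ = 40.67°  ·
  (0,4): δ = 137.66°  ·
  (1,2): δ = 116.59°  ·
  (1,3): δ = 6.52°  ✓
  (1,4): δ = 103.51°  ·
  (2,3): δ = 56.88°  ·
  (2,4): δ = 40.10°  ·
  (3,4): δ = 83.01°  ·
antipodal pairs: 1

count = 1; pairs: (1,3)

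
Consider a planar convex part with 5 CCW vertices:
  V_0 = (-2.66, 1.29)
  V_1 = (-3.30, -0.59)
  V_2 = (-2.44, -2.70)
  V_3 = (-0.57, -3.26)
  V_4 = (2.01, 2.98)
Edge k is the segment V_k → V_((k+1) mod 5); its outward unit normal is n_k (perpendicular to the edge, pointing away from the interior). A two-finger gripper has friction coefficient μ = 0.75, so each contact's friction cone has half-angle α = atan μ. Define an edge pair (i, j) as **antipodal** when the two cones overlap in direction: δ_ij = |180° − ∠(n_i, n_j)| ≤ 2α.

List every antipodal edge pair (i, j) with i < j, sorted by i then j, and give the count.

α = atan 0.75 = 36.87°;  2α = 73.74°
n_0 = (-0.9466, +0.3223)
n_1 = (-0.9260, -0.3774)
n_2 = (-0.2869, -0.9580)
n_3 = (+0.9241, -0.3821)
n_4 = (-0.3403, +0.9403)
  (0,1): δ = 139.03°  ·
  (0,2): δ = 87.87°  ·
  (0,3): δ = 3.66°  ✓
  (0,4): δ = 128.69°  ·
  (1,2): δ = 128.85°  ·
  (1,3): δ = 44.64°  ✓
  (1,4): δ = 87.72°  ·
  (2,3): δ = 95.79°  ·
  (2,4): δ = 36.57°  ✓
  (3,4): δ = 47.64°  ✓
antipodal pairs: 4

count = 4; pairs: (0,3), (1,3), (2,4), (3,4)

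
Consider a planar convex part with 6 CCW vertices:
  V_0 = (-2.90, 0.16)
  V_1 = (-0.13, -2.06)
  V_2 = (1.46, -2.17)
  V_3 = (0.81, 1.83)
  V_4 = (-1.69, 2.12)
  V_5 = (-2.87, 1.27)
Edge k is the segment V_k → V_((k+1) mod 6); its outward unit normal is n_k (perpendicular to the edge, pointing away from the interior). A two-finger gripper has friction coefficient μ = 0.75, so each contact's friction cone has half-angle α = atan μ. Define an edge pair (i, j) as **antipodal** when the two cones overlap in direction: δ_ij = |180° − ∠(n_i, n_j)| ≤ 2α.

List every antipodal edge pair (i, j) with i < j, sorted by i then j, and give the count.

count = 6; pairs: (0,2), (0,3), (1,3), (1,4), (2,4), (2,5)

α = atan 0.75 = 36.87°;  2α = 73.74°
n_0 = (-0.6254, -0.7803)
n_1 = (-0.0690, -0.9976)
n_2 = (+0.9871, +0.1604)
n_3 = (+0.1152, +0.9933)
n_4 = (-0.5845, +0.8114)
n_5 = (-0.9996, +0.0270)
  (0,1): δ = 145.25°  ·
  (0,2): δ = 42.06°  ✓
  (0,3): δ = 32.09°  ✓
  (0,4): δ = 74.48°  ·
  (0,5): δ = 127.16°  ·
  (1,2): δ = 76.81°  ·
  (1,3): δ = 2.66°  ✓
  (1,4): δ = 39.72°  ✓
  (1,5): δ = 92.41°  ·
  (2,3): δ = 105.85°  ·
  (2,4): δ = 63.46°  ✓
  (2,5): δ = 10.78°  ✓
  (3,4): δ = 137.62°  ·
  (3,5): δ = 84.93°  ·
  (4,5): δ = 127.31°  ·
antipodal pairs: 6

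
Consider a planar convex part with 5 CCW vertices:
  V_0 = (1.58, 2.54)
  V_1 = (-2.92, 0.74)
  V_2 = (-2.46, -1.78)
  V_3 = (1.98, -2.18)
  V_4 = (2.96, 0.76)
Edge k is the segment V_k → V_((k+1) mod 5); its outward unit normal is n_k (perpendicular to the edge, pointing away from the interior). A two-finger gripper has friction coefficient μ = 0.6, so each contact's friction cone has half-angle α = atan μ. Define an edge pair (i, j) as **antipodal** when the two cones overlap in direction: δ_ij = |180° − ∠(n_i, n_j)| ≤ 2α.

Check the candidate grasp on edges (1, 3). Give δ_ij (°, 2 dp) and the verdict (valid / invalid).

δ = 28.78°, valid

α = atan 0.6 = 30.96°;  2α = 61.93°
edge 1: e_1 = (+0.46, -2.52);  n_1 = (-0.9837, -0.1796)
edge 3: e_3 = (+0.98, +2.94);  n_3 = (+0.9487, -0.3162)
∠(n_1, n_3) = 151.22°
δ = |180° − 151.22°| = 28.78°
28.78° ≤ 2α = 61.93°  →  valid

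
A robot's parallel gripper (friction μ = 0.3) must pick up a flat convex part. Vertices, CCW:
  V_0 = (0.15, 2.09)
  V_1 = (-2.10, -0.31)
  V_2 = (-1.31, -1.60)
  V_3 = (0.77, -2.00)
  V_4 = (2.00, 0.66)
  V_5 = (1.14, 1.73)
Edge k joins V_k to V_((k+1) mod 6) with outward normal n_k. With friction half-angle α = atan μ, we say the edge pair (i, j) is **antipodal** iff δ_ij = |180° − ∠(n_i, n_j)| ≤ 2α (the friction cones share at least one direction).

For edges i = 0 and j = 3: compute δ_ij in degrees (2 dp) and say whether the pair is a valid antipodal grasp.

δ = 18.34°, valid

α = atan 0.3 = 16.70°;  2α = 33.40°
edge 0: e_0 = (-2.25, -2.40);  n_0 = (-0.7295, +0.6839)
edge 3: e_3 = (+1.23, +2.66);  n_3 = (+0.9077, -0.4197)
∠(n_0, n_3) = 161.66°
δ = |180° − 161.66°| = 18.34°
18.34° ≤ 2α = 33.40°  →  valid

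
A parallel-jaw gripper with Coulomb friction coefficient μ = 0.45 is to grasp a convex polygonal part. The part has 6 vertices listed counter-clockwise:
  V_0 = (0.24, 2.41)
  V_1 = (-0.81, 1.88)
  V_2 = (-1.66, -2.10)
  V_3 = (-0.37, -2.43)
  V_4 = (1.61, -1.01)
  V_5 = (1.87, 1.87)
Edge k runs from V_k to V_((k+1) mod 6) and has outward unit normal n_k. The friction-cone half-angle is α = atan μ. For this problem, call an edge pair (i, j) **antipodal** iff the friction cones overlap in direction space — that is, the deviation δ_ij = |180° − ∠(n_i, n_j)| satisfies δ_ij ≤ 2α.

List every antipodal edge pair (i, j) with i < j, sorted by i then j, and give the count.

α = atan 0.45 = 24.23°;  2α = 48.46°
n_0 = (-0.4506, +0.8927)
n_1 = (-0.9779, +0.2089)
n_2 = (-0.2478, -0.9688)
n_3 = (+0.5828, -0.8126)
n_4 = (+0.9959, -0.0899)
n_5 = (+0.3145, +0.9493)
  (0,1): δ = 128.84°  ·
  (0,2): δ = 41.13°  ✓
  (0,3): δ = 8.86°  ✓
  (0,4): δ = 58.06°  ·
  (0,5): δ = 134.89°  ·
  (1,2): δ = 92.29°  ·
  (1,3): δ = 42.30°  ✓
  (1,4): δ = 6.90°  ✓
  (1,5): δ = 83.73°  ·
  (2,3): δ = 130.00°  ·
  (2,4): δ = 80.81°  ·
  (2,5): δ = 3.98°  ✓
  (3,4): δ = 130.81°  ·
  (3,5): δ = 53.98°  ·
  (4,5): δ = 103.17°  ·
antipodal pairs: 5

count = 5; pairs: (0,2), (0,3), (1,3), (1,4), (2,5)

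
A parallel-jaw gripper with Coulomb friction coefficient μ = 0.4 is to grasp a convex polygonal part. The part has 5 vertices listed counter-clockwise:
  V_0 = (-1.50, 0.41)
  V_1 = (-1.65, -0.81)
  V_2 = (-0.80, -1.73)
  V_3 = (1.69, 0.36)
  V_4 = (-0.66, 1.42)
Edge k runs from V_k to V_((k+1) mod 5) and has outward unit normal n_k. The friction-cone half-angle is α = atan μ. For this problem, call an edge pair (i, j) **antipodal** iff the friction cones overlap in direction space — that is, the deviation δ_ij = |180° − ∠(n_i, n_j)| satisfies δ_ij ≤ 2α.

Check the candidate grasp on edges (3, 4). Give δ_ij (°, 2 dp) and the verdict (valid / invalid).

δ = 105.47°, invalid

α = atan 0.4 = 21.80°;  2α = 43.60°
edge 3: e_3 = (-2.35, +1.06);  n_3 = (+0.4112, +0.9116)
edge 4: e_4 = (-0.84, -1.01);  n_4 = (-0.7688, +0.6394)
∠(n_3, n_4) = 74.53°
δ = |180° − 74.53°| = 105.47°
105.47° > 2α = 43.60°  →  invalid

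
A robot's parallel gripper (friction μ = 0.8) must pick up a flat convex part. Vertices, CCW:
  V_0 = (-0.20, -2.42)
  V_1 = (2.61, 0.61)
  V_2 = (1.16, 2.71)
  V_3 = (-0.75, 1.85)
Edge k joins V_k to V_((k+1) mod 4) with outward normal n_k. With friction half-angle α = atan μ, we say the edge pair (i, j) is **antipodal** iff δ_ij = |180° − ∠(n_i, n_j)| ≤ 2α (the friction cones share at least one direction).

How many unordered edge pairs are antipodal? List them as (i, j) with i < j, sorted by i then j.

α = atan 0.8 = 38.66°;  2α = 77.32°
n_0 = (+0.7332, -0.6800)
n_1 = (+0.8229, +0.5682)
n_2 = (-0.4106, +0.9118)
n_3 = (-0.9918, -0.1278)
  (0,1): δ = 102.53°  ·
  (0,2): δ = 22.92°  ✓
  (0,3): δ = 50.18°  ✓
  (1,2): δ = 100.38°  ·
  (1,3): δ = 27.28°  ✓
  (2,3): δ = 106.90°  ·
antipodal pairs: 3

count = 3; pairs: (0,2), (0,3), (1,3)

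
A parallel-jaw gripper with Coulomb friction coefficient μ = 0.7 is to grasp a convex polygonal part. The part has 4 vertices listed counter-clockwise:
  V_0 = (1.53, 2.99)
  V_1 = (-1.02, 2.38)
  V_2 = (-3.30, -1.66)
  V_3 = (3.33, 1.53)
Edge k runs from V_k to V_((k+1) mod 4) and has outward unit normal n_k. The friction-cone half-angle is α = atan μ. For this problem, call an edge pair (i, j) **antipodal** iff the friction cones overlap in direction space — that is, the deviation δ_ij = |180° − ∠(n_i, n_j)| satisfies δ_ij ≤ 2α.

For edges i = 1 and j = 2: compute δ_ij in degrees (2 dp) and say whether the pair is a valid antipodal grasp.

δ = 34.87°, valid

α = atan 0.7 = 34.99°;  2α = 69.98°
edge 1: e_1 = (-2.28, -4.04);  n_1 = (-0.8709, +0.4915)
edge 2: e_2 = (+6.63, +3.19);  n_2 = (+0.4336, -0.9011)
∠(n_1, n_2) = 145.13°
δ = |180° − 145.13°| = 34.87°
34.87° ≤ 2α = 69.98°  →  valid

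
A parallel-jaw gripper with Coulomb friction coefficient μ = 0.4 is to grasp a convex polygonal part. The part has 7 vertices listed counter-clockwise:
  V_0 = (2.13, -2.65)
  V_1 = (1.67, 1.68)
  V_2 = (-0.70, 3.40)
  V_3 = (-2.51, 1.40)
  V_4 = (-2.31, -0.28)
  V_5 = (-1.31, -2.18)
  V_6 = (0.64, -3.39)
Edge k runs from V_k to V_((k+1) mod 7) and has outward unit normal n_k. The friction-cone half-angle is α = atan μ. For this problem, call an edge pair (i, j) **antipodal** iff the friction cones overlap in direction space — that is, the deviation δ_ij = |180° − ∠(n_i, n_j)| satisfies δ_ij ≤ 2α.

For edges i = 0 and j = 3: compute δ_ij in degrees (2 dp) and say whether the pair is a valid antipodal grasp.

α = atan 0.4 = 21.80°;  2α = 43.60°
edge 0: e_0 = (-0.46, +4.33);  n_0 = (+0.9944, +0.1056)
edge 3: e_3 = (+0.20, -1.68);  n_3 = (-0.9930, -0.1182)
∠(n_0, n_3) = 179.28°
δ = |180° − 179.28°| = 0.72°
0.72° ≤ 2α = 43.60°  →  valid

δ = 0.72°, valid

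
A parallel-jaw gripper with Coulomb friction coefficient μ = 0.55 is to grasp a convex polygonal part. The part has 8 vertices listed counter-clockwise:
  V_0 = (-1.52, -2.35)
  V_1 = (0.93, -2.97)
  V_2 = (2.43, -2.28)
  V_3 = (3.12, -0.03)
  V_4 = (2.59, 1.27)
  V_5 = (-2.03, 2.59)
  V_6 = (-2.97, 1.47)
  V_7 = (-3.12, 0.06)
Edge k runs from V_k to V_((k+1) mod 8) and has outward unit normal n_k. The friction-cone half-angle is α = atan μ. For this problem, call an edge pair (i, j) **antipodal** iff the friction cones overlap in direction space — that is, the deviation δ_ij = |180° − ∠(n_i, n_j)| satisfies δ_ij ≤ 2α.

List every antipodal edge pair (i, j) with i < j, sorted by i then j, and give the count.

α = atan 0.55 = 28.81°;  2α = 57.62°
n_0 = (-0.2453, -0.9694)
n_1 = (+0.4179, -0.9085)
n_2 = (+0.9561, -0.2932)
n_3 = (+0.9260, +0.3775)
n_4 = (+0.2747, +0.9615)
n_5 = (-0.7660, +0.6429)
n_6 = (-0.9944, +0.1058)
n_7 = (-0.8331, -0.5531)
  (0,1): δ = 141.10°  ·
  (0,2): δ = 92.85°  ·
  (0,3): δ = 53.62°  ✓
  (0,4): δ = 1.74°  ✓
  (0,5): δ = 64.19°  ·
  (0,6): δ = 98.13°  ·
  (0,7): δ = 137.78°  ·
  (1,2): δ = 131.75°  ·
  (1,3): δ = 92.52°  ·
  (1,4): δ = 40.65°  ✓
  (1,5): δ = 25.29°  ✓
  (1,6): δ = 59.23°  ·
  (1,7): δ = 98.88°  ·
  (2,3): δ = 140.77°  ·
  (2,4): δ = 88.90°  ·
  (2,5): δ = 22.96°  ✓
  (2,6): δ = 10.98°  ✓
  (2,7): δ = 50.63°  ✓
  (3,4): δ = 128.13°  ·
  (3,5): δ = 62.19°  ·
  (3,6): δ = 28.25°  ✓
  (3,7): δ = 11.40°  ✓
  (4,5): δ = 114.06°  ·
  (4,6): δ = 80.13°  ·
  (4,7): δ = 40.47°  ✓
  (5,6): δ = 146.07°  ·
  (5,7): δ = 106.41°  ·
  (6,7): δ = 140.35°  ·
antipodal pairs: 10

count = 10; pairs: (0,3), (0,4), (1,4), (1,5), (2,5), (2,6), (2,7), (3,6), (3,7), (4,7)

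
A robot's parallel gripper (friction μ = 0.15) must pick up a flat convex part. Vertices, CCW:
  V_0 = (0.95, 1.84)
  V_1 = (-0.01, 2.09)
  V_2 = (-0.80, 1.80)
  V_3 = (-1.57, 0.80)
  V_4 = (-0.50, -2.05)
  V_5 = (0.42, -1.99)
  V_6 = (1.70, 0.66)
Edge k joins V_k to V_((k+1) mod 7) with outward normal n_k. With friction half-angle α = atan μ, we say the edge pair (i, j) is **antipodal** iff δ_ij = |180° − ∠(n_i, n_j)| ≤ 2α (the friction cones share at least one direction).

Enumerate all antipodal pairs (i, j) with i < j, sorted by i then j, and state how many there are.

count = 3; pairs: (1,4), (2,5), (3,6)

α = atan 0.15 = 8.53°;  2α = 17.06°
n_0 = (+0.2520, +0.9677)
n_1 = (-0.3446, +0.9387)
n_2 = (-0.7923, +0.6101)
n_3 = (-0.9362, -0.3515)
n_4 = (+0.0651, -0.9979)
n_5 = (+0.9005, -0.4349)
n_6 = (+0.8440, +0.5364)
  (0,1): δ = 145.25°  ·
  (0,2): δ = 113.00°  ·
  (0,3): δ = 54.83°  ·
  (0,4): δ = 18.33°  ·
  (0,5): δ = 78.82°  ·
  (0,6): δ = 137.04°  ·
  (1,2): δ = 147.75°  ·
  (1,3): δ = 89.58°  ·
  (1,4): δ = 16.43°  ✓
  (1,5): δ = 44.06°  ·
  (1,6): δ = 102.28°  ·
  (2,3): δ = 121.83°  ·
  (2,4): δ = 48.67°  ·
  (2,5): δ = 11.81°  ✓
  (2,6): δ = 70.04°  ·
  (3,4): δ = 106.85°  ·
  (3,5): δ = 46.36°  ·
  (3,6): δ = 11.86°  ✓
  (4,5): δ = 119.51°  ·
  (4,6): δ = 61.29°  ·
  (5,6): δ = 121.78°  ·
antipodal pairs: 3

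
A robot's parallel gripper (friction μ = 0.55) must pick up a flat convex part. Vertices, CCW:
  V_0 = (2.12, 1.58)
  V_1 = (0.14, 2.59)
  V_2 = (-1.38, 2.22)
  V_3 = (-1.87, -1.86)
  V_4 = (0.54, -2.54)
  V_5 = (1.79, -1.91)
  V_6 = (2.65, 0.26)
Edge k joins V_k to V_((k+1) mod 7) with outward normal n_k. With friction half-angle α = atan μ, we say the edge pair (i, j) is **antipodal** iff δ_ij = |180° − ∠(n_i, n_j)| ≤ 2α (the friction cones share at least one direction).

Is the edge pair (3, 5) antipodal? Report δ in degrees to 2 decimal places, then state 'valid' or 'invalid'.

δ = 95.86°, invalid

α = atan 0.55 = 28.81°;  2α = 57.62°
edge 3: e_3 = (+2.41, -0.68);  n_3 = (-0.2716, -0.9624)
edge 5: e_5 = (+0.86, +2.17);  n_5 = (+0.9297, -0.3684)
∠(n_3, n_5) = 84.14°
δ = |180° − 84.14°| = 95.86°
95.86° > 2α = 57.62°  →  invalid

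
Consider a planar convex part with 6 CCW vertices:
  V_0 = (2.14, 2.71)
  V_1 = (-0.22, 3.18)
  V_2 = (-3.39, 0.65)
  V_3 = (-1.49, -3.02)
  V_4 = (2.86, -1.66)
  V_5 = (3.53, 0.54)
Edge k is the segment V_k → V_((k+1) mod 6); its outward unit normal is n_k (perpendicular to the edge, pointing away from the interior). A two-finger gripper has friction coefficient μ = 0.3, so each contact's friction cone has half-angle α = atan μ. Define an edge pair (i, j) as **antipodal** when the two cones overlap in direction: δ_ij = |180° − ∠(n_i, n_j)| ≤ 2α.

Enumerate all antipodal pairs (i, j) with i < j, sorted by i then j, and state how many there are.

α = atan 0.3 = 16.70°;  2α = 33.40°
n_0 = (+0.1953, +0.9807)
n_1 = (-0.6238, +0.7816)
n_2 = (-0.8880, -0.4598)
n_3 = (+0.2984, -0.9544)
n_4 = (+0.9566, -0.2913)
n_5 = (+0.8421, +0.5394)
  (0,1): δ = 130.14°  ·
  (0,2): δ = 51.37°  ·
  (0,3): δ = 28.62°  ✓
  (0,4): δ = 84.33°  ·
  (0,5): δ = 133.90°  ·
  (1,2): δ = 101.22°  ·
  (1,3): δ = 21.23°  ✓
  (1,4): δ = 34.47°  ·
  (1,5): δ = 84.05°  ·
  (2,3): δ = 100.01°  ·
  (2,4): δ = 44.31°  ·
  (2,5): δ = 5.27°  ✓
  (3,4): δ = 124.30°  ·
  (3,5): δ = 74.72°  ·
  (4,5): δ = 130.42°  ·
antipodal pairs: 3

count = 3; pairs: (0,3), (1,3), (2,5)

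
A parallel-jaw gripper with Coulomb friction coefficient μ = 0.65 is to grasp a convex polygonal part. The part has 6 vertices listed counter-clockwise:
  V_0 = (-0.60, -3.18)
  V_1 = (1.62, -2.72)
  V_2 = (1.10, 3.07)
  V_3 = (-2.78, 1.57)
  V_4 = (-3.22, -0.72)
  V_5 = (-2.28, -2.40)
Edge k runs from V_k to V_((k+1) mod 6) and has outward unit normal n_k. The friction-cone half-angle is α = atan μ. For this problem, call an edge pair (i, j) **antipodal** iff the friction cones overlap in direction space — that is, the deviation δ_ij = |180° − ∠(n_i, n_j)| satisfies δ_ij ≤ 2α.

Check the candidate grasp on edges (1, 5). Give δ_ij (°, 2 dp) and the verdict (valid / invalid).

α = atan 0.65 = 33.02°;  2α = 66.05°
edge 1: e_1 = (-0.52, +5.79);  n_1 = (+0.9960, +0.0894)
edge 5: e_5 = (+1.68, -0.78);  n_5 = (-0.4211, -0.9070)
∠(n_1, n_5) = 120.04°
δ = |180° − 120.04°| = 59.96°
59.96° ≤ 2α = 66.05°  →  valid

δ = 59.96°, valid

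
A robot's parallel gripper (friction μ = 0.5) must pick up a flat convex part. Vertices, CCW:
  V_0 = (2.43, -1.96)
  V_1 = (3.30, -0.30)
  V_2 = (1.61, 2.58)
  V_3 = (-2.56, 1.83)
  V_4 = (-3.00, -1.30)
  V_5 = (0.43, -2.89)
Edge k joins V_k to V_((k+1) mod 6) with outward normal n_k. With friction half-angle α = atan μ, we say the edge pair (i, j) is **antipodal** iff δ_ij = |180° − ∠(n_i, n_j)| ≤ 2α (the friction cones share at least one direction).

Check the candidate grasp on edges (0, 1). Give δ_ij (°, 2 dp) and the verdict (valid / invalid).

δ = 121.94°, invalid

α = atan 0.5 = 26.57°;  2α = 53.13°
edge 0: e_0 = (+0.87, +1.66);  n_0 = (+0.8857, -0.4642)
edge 1: e_1 = (-1.69, +2.88);  n_1 = (+0.8625, +0.5061)
∠(n_0, n_1) = 58.06°
δ = |180° − 58.06°| = 121.94°
121.94° > 2α = 53.13°  →  invalid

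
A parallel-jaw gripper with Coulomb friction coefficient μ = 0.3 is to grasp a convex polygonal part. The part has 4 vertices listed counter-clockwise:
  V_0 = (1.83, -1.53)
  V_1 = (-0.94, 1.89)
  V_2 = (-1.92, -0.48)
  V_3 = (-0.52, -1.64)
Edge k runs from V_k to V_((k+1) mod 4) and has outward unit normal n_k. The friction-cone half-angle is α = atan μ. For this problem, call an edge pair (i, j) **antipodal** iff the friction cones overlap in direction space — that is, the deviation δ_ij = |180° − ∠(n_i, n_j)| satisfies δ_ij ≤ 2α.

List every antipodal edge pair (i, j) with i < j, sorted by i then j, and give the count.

α = atan 0.3 = 16.70°;  2α = 33.40°
n_0 = (+0.7771, +0.6294)
n_1 = (-0.9241, +0.3821)
n_2 = (-0.6380, -0.7700)
n_3 = (+0.0468, -0.9989)
  (0,1): δ = 61.47°  ·
  (0,2): δ = 11.35°  ✓
  (0,3): δ = 53.67°  ·
  (1,2): δ = 107.18°  ·
  (1,3): δ = 64.85°  ·
  (2,3): δ = 137.68°  ·
antipodal pairs: 1

count = 1; pairs: (0,2)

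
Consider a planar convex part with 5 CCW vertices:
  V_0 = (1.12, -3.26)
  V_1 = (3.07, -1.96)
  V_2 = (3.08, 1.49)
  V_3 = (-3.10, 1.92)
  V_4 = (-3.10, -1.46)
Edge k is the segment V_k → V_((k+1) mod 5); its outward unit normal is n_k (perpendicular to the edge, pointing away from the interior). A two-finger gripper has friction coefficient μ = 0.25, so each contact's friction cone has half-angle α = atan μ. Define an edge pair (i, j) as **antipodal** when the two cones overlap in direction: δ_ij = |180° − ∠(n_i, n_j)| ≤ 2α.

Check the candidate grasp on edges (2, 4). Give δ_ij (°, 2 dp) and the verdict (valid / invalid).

δ = 19.12°, valid

α = atan 0.25 = 14.04°;  2α = 28.07°
edge 2: e_2 = (-6.18, +0.43);  n_2 = (+0.0694, +0.9976)
edge 4: e_4 = (+4.22, -1.80);  n_4 = (-0.3923, -0.9198)
∠(n_2, n_4) = 160.88°
δ = |180° − 160.88°| = 19.12°
19.12° ≤ 2α = 28.07°  →  valid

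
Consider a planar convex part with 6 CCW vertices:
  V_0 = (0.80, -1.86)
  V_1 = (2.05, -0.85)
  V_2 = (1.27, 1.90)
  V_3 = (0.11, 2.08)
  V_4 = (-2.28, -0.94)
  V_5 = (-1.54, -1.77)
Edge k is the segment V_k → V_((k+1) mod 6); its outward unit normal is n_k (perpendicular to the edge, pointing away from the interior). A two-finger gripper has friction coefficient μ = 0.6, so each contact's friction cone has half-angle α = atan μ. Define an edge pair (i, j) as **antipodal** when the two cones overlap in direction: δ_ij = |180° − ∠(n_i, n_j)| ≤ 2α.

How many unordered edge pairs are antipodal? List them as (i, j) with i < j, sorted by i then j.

α = atan 0.6 = 30.96°;  2α = 61.93°
n_0 = (+0.6285, -0.7778)
n_1 = (+0.9621, +0.2729)
n_2 = (+0.1533, +0.9882)
n_3 = (-0.7842, +0.6206)
n_4 = (-0.7464, -0.6655)
n_5 = (-0.0384, -0.9993)
  (0,1): δ = 113.10°  ·
  (0,2): δ = 47.76°  ✓
  (0,3): δ = 12.70°  ✓
  (0,4): δ = 92.78°  ·
  (0,5): δ = 138.86°  ·
  (1,2): δ = 114.66°  ·
  (1,3): δ = 54.19°  ✓
  (1,4): δ = 25.88°  ✓
  (1,5): δ = 71.96°  ·
  (2,3): δ = 119.54°  ·
  (2,4): δ = 39.46°  ✓
  (2,5): δ = 6.62°  ✓
  (3,4): δ = 99.92°  ·
  (3,5): δ = 53.84°  ✓
  (4,5): δ = 133.92°  ·
antipodal pairs: 7

count = 7; pairs: (0,2), (0,3), (1,3), (1,4), (2,4), (2,5), (3,5)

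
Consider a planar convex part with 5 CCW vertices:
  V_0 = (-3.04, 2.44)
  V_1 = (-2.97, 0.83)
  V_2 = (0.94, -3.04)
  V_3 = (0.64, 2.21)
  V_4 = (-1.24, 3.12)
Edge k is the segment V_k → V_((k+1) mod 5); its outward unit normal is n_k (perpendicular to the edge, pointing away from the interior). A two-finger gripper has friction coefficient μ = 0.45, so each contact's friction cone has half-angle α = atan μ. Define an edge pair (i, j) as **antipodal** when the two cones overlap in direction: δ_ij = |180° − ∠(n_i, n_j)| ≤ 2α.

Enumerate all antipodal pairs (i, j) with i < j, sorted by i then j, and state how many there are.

α = atan 0.45 = 24.23°;  2α = 48.46°
n_0 = (-0.9991, -0.0434)
n_1 = (-0.7035, -0.7107)
n_2 = (+0.9984, +0.0570)
n_3 = (+0.4357, +0.9001)
n_4 = (-0.3534, +0.9355)
  (0,1): δ = 137.19°  ·
  (0,2): δ = 0.78°  ✓
  (0,3): δ = 61.68°  ·
  (0,4): δ = 108.21°  ·
  (1,2): δ = 42.02°  ✓
  (1,3): δ = 18.88°  ✓
  (1,4): δ = 65.40°  ·
  (2,3): δ = 119.10°  ·
  (2,4): δ = 72.58°  ·
  (3,4): δ = 133.48°  ·
antipodal pairs: 3

count = 3; pairs: (0,2), (1,2), (1,3)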